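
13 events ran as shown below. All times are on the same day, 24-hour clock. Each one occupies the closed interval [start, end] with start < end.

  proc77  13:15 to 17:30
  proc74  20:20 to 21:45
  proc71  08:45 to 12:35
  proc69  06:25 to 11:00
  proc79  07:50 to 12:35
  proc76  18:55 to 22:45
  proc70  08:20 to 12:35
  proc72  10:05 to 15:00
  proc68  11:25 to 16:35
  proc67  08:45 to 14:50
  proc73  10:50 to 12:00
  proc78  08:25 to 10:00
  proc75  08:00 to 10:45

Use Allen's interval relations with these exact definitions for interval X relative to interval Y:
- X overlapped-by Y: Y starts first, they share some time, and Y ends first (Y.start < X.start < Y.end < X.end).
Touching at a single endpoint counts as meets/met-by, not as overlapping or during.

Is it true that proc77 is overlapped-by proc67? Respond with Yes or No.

Yes

proc77 = [13:15, 17:30], proc67 = [08:45, 14:50].
Actual relation of proc77 to proc67: overlapped-by.
Asked whether 'overlapped-by' holds → Yes.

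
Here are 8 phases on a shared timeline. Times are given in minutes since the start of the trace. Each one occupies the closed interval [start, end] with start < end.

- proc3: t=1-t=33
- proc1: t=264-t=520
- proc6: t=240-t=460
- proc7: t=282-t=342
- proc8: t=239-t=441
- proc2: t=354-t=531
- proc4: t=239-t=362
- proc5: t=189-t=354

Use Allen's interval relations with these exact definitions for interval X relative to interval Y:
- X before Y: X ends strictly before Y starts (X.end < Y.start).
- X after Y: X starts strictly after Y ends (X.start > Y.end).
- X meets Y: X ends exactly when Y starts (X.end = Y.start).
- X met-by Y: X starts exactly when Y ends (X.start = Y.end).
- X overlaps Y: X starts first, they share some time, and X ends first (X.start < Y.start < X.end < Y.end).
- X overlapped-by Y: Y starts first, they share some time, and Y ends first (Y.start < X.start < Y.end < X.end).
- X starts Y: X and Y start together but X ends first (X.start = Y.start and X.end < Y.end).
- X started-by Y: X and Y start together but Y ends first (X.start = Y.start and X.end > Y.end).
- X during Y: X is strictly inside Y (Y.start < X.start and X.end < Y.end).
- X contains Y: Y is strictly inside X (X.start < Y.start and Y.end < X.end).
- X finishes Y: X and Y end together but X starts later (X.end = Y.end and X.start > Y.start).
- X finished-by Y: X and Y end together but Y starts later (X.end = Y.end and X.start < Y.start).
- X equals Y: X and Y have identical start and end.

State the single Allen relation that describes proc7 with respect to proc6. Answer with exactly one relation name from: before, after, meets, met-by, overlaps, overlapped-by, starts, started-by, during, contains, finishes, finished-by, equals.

proc7 = [t=282, t=342]; proc6 = [t=240, t=460].
Compare endpoints: proc7.start > proc6.start, proc7.start < proc6.end, proc7.end > proc6.start, proc7.end < proc6.end.
That pattern is 'during'.

during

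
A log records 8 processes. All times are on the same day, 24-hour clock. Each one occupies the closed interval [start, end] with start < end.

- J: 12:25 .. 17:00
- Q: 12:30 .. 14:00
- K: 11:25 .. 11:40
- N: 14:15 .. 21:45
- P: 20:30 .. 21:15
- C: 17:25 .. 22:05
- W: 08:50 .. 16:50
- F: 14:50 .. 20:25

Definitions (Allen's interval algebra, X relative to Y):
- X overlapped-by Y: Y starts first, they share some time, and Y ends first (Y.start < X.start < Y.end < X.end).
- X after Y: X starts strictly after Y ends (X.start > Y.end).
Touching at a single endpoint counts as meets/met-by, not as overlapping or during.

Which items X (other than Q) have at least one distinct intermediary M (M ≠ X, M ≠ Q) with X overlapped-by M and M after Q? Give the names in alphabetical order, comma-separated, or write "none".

Target Q = [12:30, 14:00].
Intermediaries M with M after Q: C, F, N, P.
Via C — items with X overlapped-by C: none.
Via F — items with X overlapped-by F: C.
Via N — items with X overlapped-by N: C.
Via P — items with X overlapped-by P: none.
Union: C.

C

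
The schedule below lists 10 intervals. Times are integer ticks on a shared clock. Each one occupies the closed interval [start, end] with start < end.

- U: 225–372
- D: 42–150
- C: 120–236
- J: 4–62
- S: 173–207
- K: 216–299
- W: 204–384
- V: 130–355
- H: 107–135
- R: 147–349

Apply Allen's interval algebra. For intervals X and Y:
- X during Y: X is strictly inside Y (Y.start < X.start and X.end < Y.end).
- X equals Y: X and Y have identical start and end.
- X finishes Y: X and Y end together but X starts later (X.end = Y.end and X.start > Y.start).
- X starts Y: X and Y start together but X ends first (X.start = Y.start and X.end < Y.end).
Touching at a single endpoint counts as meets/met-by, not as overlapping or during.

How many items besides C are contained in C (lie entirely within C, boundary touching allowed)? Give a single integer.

1

Target C = [120, 236].
D [42, 150] → overlaps → no.
H [107, 135] → overlaps → no.
J [4, 62] → before → no.
K [216, 299] → overlapped-by → no.
R [147, 349] → overlapped-by → no.
S [173, 207] → during → counts.
U [225, 372] → overlapped-by → no.
V [130, 355] → overlapped-by → no.
W [204, 384] → overlapped-by → no.
Total: 1.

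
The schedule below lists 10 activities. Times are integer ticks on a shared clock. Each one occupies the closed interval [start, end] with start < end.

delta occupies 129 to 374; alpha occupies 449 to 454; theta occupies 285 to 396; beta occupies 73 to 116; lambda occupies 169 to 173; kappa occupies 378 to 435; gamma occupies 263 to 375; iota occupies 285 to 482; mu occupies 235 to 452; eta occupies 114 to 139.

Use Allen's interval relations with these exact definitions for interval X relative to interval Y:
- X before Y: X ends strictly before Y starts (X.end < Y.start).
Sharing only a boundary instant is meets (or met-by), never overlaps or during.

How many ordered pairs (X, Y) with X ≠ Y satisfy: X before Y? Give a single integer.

27

Checking all 90 ordered pairs for relation 'before'; matching pairs in alphabetical order:
(beta, alpha): beta before alpha ✓
(beta, delta): beta before delta ✓
(beta, gamma): beta before gamma ✓
(beta, iota): beta before iota ✓
(beta, kappa): beta before kappa ✓
(beta, lambda): beta before lambda ✓
(beta, mu): beta before mu ✓
(beta, theta): beta before theta ✓
(delta, alpha): delta before alpha ✓
(delta, kappa): delta before kappa ✓
(eta, alpha): eta before alpha ✓
(eta, gamma): eta before gamma ✓
(eta, iota): eta before iota ✓
(eta, kappa): eta before kappa ✓
(eta, lambda): eta before lambda ✓
(eta, mu): eta before mu ✓
(eta, theta): eta before theta ✓
(gamma, alpha): gamma before alpha ✓
(gamma, kappa): gamma before kappa ✓
(kappa, alpha): kappa before alpha ✓
(lambda, alpha): lambda before alpha ✓
(lambda, gamma): lambda before gamma ✓
(lambda, iota): lambda before iota ✓
(lambda, kappa): lambda before kappa ✓
... plus 3 further pairs not listed.
Count: 27.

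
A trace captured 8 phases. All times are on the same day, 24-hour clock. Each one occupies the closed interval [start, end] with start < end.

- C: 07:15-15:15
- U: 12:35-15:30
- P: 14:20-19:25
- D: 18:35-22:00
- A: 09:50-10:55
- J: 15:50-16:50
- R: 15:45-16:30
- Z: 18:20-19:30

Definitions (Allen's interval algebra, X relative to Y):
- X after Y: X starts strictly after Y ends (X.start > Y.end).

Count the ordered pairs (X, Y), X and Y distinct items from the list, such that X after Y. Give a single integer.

Checking all 56 ordered pairs for relation 'after'; matching pairs in alphabetical order:
(D, A): D after A ✓
(D, C): D after C ✓
(D, J): D after J ✓
(D, R): D after R ✓
(D, U): D after U ✓
(J, A): J after A ✓
(J, C): J after C ✓
(J, U): J after U ✓
(P, A): P after A ✓
(R, A): R after A ✓
(R, C): R after C ✓
(R, U): R after U ✓
(U, A): U after A ✓
(Z, A): Z after A ✓
(Z, C): Z after C ✓
(Z, J): Z after J ✓
(Z, R): Z after R ✓
(Z, U): Z after U ✓
Count: 18.

18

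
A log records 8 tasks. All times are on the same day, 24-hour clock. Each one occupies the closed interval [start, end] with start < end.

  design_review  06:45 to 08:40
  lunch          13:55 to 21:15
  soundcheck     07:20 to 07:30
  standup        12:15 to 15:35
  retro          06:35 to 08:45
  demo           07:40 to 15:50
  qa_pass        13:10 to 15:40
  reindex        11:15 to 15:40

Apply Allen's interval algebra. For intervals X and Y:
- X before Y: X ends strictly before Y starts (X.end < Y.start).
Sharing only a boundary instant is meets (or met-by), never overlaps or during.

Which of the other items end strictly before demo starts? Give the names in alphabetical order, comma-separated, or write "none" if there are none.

Target demo = [07:40, 15:50].
design_review [06:45, 08:40] → overlaps → no.
lunch [13:55, 21:15] → overlapped-by → no.
qa_pass [13:10, 15:40] → during → no.
reindex [11:15, 15:40] → during → no.
retro [06:35, 08:45] → overlaps → no.
soundcheck [07:20, 07:30] → before → yes.
standup [12:15, 15:35] → during → no.
Result: soundcheck.

soundcheck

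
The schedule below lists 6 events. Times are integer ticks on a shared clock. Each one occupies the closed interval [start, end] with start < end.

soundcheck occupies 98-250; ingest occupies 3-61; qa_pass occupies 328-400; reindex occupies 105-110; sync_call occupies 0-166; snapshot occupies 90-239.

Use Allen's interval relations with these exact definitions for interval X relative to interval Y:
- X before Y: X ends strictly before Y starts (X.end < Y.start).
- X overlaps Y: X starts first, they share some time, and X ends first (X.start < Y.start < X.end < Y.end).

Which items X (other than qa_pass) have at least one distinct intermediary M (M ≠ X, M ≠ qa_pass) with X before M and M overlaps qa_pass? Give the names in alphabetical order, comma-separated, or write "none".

Target qa_pass = [328, 400].
Intermediaries M with M overlaps qa_pass: none.
Union: none.

none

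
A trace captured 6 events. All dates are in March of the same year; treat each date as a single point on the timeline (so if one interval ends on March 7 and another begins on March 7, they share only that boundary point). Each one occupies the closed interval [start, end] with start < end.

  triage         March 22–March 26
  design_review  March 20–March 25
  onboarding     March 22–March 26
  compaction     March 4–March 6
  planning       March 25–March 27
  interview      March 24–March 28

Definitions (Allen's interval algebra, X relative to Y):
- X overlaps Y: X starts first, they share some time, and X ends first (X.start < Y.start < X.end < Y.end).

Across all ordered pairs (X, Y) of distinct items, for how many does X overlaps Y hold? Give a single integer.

7

Checking all 30 ordered pairs for relation 'overlaps'; matching pairs in alphabetical order:
(design_review, interview): design_review overlaps interview ✓
(design_review, onboarding): design_review overlaps onboarding ✓
(design_review, triage): design_review overlaps triage ✓
(onboarding, interview): onboarding overlaps interview ✓
(onboarding, planning): onboarding overlaps planning ✓
(triage, interview): triage overlaps interview ✓
(triage, planning): triage overlaps planning ✓
Count: 7.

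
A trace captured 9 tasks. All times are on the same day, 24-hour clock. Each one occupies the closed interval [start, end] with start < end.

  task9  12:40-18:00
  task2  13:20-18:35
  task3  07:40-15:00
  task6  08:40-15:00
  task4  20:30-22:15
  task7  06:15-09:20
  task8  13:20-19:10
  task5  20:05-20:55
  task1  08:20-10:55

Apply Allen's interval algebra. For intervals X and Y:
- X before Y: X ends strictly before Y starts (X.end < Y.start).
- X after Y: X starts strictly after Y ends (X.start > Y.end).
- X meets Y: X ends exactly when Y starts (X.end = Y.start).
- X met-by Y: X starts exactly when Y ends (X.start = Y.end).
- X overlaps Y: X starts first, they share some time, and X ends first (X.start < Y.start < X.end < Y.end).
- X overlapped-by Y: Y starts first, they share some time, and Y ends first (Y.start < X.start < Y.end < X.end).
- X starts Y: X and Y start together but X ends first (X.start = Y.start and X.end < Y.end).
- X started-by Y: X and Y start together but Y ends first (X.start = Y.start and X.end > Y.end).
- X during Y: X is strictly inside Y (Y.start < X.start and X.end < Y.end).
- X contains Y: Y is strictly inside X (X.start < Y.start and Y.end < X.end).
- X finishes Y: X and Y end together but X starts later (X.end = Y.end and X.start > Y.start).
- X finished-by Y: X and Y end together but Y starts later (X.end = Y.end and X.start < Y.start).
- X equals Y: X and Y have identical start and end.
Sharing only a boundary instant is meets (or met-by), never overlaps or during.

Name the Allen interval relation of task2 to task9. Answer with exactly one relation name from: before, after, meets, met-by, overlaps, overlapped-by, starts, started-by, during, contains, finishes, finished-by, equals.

task2 = [13:20, 18:35]; task9 = [12:40, 18:00].
Compare endpoints: task2.start > task9.start, task2.start < task9.end, task2.end > task9.start, task2.end > task9.end.
That pattern is 'overlapped-by'.

overlapped-by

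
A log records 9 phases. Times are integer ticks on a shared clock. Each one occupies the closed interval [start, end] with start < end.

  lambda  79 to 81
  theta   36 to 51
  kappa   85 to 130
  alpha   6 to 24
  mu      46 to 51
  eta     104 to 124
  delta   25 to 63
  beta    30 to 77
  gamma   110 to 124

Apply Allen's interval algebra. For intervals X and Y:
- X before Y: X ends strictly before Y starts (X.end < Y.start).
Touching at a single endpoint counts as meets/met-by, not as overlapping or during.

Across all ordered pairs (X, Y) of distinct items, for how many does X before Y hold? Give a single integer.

27

Checking all 72 ordered pairs for relation 'before'; matching pairs in alphabetical order:
(alpha, beta): alpha before beta ✓
(alpha, delta): alpha before delta ✓
(alpha, eta): alpha before eta ✓
(alpha, gamma): alpha before gamma ✓
(alpha, kappa): alpha before kappa ✓
(alpha, lambda): alpha before lambda ✓
(alpha, mu): alpha before mu ✓
(alpha, theta): alpha before theta ✓
(beta, eta): beta before eta ✓
(beta, gamma): beta before gamma ✓
(beta, kappa): beta before kappa ✓
(beta, lambda): beta before lambda ✓
(delta, eta): delta before eta ✓
(delta, gamma): delta before gamma ✓
(delta, kappa): delta before kappa ✓
(delta, lambda): delta before lambda ✓
(lambda, eta): lambda before eta ✓
(lambda, gamma): lambda before gamma ✓
(lambda, kappa): lambda before kappa ✓
(mu, eta): mu before eta ✓
(mu, gamma): mu before gamma ✓
(mu, kappa): mu before kappa ✓
(mu, lambda): mu before lambda ✓
(theta, eta): theta before eta ✓
... plus 3 further pairs not listed.
Count: 27.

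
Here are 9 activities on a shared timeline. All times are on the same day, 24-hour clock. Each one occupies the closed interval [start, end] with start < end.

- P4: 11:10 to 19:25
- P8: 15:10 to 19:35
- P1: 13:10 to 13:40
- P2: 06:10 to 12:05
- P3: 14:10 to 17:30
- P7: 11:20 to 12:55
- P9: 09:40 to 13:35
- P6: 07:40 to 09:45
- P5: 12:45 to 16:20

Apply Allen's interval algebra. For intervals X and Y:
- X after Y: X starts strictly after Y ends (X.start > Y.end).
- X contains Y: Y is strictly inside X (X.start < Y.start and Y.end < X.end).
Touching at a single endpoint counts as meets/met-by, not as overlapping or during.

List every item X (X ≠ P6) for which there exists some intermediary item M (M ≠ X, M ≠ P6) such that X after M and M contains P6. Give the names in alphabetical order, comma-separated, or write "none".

Target P6 = [07:40, 09:45].
Intermediaries M with M contains P6: P2.
Via P2 — items with X after P2: P1, P3, P5, P8.
Union: P1, P3, P5, P8.

P1, P3, P5, P8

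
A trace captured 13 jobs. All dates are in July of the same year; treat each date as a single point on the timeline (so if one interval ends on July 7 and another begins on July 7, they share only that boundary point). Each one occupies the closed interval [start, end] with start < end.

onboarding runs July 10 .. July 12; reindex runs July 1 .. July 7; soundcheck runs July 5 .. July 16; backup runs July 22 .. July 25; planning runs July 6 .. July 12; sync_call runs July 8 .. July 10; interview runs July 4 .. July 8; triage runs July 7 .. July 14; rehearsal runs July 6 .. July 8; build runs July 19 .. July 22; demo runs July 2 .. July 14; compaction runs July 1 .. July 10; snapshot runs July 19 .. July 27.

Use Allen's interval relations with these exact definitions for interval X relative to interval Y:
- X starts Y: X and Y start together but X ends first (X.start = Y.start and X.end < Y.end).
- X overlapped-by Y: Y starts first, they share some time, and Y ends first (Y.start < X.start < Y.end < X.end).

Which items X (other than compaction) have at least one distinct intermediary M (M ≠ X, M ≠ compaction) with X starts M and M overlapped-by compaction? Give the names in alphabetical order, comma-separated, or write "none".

rehearsal

Target compaction = [July 1, July 10].
Intermediaries M with M overlapped-by compaction: demo, planning, soundcheck, triage.
Via demo — items with X starts demo: none.
Via planning — items with X starts planning: rehearsal.
Via soundcheck — items with X starts soundcheck: none.
Via triage — items with X starts triage: none.
Union: rehearsal.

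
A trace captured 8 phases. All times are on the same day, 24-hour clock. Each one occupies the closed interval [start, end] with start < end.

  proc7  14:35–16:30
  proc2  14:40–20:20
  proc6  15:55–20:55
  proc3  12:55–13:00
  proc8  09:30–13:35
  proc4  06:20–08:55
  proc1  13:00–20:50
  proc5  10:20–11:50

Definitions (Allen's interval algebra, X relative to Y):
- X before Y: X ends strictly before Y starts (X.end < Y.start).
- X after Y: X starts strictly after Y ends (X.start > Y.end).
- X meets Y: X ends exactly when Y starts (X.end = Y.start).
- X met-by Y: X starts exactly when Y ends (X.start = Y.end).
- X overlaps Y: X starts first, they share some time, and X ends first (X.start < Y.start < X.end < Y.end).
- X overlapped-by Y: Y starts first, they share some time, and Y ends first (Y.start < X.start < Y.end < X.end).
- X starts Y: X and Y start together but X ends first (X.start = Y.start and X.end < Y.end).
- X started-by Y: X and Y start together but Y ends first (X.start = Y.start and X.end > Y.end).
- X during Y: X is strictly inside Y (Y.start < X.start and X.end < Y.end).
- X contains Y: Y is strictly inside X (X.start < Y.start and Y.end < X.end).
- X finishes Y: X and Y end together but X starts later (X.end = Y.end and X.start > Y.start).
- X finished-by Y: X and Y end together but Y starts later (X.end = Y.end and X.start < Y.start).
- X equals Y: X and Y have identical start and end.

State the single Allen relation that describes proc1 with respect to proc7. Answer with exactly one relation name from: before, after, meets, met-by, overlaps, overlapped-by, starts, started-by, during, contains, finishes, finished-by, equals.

proc1 = [13:00, 20:50]; proc7 = [14:35, 16:30].
Compare endpoints: proc1.start < proc7.start, proc1.start < proc7.end, proc1.end > proc7.start, proc1.end > proc7.end.
That pattern is 'contains'.

contains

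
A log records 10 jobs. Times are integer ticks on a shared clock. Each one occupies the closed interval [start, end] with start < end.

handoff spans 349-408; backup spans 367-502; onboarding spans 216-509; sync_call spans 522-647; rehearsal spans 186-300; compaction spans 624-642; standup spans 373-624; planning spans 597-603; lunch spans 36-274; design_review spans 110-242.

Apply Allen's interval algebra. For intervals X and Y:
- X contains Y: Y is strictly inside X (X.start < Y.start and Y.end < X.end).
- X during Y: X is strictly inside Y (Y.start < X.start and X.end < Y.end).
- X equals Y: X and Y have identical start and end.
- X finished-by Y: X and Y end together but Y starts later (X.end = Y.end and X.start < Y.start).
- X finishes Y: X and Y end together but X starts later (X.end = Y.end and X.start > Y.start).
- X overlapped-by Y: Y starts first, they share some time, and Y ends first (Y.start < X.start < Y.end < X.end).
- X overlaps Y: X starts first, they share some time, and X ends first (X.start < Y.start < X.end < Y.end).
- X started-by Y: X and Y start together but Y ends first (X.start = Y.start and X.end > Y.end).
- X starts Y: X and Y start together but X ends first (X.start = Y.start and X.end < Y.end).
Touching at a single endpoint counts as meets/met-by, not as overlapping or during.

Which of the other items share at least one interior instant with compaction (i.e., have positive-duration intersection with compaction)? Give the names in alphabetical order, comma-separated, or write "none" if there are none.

sync_call

Target compaction = [624, 642].
backup [367, 502] → before → no.
design_review [110, 242] → before → no.
handoff [349, 408] → before → no.
lunch [36, 274] → before → no.
onboarding [216, 509] → before → no.
planning [597, 603] → before → no.
rehearsal [186, 300] → before → no.
standup [373, 624] → meets → no.
sync_call [522, 647] → contains → yes.
Result: sync_call.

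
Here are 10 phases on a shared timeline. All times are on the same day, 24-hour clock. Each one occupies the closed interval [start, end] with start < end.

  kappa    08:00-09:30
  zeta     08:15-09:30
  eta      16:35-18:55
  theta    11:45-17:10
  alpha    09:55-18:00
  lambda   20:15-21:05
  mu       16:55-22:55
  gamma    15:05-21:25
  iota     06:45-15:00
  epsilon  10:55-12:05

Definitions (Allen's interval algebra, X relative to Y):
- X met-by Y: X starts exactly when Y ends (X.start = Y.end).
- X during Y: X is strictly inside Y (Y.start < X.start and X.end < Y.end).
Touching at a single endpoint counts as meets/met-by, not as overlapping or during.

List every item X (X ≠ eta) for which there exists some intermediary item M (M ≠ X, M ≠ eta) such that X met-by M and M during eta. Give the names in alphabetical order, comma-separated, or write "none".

none

Target eta = [16:35, 18:55].
Intermediaries M with M during eta: none.
Union: none.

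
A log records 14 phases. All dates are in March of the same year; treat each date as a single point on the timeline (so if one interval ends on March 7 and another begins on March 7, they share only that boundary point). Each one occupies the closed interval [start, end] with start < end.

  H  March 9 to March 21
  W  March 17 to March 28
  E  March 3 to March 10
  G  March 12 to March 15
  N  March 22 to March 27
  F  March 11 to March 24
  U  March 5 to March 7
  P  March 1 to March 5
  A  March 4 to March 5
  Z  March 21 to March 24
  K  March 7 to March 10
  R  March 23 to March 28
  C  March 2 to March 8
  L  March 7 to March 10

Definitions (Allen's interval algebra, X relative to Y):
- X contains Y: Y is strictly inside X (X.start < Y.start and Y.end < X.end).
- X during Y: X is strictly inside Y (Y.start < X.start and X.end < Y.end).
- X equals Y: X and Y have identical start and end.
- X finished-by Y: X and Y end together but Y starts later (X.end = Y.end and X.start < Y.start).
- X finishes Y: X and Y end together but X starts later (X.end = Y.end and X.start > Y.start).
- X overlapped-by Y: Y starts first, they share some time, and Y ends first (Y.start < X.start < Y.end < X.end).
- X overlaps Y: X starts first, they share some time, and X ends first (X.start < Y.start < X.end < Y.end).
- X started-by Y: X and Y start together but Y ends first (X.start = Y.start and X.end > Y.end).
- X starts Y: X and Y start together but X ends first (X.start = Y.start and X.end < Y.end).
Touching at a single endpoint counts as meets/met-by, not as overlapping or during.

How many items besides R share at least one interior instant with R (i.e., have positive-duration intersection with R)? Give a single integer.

4

Target R = [March 23, March 28].
A [March 4, March 5] → before → no.
C [March 2, March 8] → before → no.
E [March 3, March 10] → before → no.
F [March 11, March 24] → overlaps → counts.
G [March 12, March 15] → before → no.
H [March 9, March 21] → before → no.
K [March 7, March 10] → before → no.
L [March 7, March 10] → before → no.
N [March 22, March 27] → overlaps → counts.
P [March 1, March 5] → before → no.
U [March 5, March 7] → before → no.
W [March 17, March 28] → finished-by → counts.
Z [March 21, March 24] → overlaps → counts.
Total: 4.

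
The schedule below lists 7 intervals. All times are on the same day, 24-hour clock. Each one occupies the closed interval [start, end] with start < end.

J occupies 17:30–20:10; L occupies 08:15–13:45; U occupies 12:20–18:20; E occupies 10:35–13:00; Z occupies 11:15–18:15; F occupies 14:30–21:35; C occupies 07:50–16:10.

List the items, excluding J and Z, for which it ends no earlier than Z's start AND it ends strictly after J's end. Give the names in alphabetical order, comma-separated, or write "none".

F

Conditions: its end is no earlier than Z's start (X.end >= 11:15) AND its end is strictly after J's end (X.end > 20:10).
C: end 16:10 >= 11:15? ✓; end 16:10 > 20:10? ✗ → no.
E: end 13:00 >= 11:15? ✓; end 13:00 > 20:10? ✗ → no.
F: end 21:35 >= 11:15? ✓; end 21:35 > 20:10? ✓ → yes.
L: end 13:45 >= 11:15? ✓; end 13:45 > 20:10? ✗ → no.
U: end 18:20 >= 11:15? ✓; end 18:20 > 20:10? ✗ → no.
Result: F.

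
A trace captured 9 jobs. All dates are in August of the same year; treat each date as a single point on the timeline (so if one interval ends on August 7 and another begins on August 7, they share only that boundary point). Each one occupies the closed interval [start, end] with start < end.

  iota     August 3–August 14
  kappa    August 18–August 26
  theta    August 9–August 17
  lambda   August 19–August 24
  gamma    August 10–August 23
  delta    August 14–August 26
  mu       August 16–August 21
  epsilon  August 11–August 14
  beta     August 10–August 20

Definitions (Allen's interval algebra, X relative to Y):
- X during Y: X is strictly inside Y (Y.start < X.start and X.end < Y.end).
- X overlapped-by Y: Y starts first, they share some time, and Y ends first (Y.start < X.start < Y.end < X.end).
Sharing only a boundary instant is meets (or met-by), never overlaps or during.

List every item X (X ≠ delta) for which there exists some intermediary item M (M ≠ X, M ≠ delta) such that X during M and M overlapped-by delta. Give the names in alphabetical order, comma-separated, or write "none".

none

Target delta = [August 14, August 26].
Intermediaries M with M overlapped-by delta: none.
Union: none.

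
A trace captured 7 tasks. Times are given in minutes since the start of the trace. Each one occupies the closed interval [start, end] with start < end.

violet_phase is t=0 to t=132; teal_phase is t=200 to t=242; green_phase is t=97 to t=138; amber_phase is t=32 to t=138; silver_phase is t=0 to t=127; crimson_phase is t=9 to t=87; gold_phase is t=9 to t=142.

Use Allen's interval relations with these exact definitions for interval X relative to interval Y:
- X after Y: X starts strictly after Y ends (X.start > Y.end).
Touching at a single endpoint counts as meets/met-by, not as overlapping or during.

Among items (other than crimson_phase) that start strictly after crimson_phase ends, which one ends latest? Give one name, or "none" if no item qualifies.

Target crimson_phase = [t=9, t=87].
amber_phase [t=32, t=138] → overlapped-by → excluded.
gold_phase [t=9, t=142] → started-by → excluded.
green_phase [t=97, t=138] → after → candidate.
silver_phase [t=0, t=127] → contains → excluded.
teal_phase [t=200, t=242] → after → candidate.
violet_phase [t=0, t=132] → contains → excluded.
Among candidates, latest end is t=242 → teal_phase.

teal_phase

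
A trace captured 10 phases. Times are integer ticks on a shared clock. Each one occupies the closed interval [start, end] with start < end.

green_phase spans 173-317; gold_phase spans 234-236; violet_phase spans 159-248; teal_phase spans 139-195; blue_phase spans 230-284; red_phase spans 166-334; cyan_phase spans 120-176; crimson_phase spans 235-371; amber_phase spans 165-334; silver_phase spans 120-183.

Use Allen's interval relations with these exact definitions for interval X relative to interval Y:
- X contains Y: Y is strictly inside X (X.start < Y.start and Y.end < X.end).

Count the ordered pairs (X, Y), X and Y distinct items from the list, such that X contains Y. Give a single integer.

Checking all 90 ordered pairs for relation 'contains'; matching pairs in alphabetical order:
(amber_phase, blue_phase): amber_phase contains blue_phase ✓
(amber_phase, gold_phase): amber_phase contains gold_phase ✓
(amber_phase, green_phase): amber_phase contains green_phase ✓
(blue_phase, gold_phase): blue_phase contains gold_phase ✓
(green_phase, blue_phase): green_phase contains blue_phase ✓
(green_phase, gold_phase): green_phase contains gold_phase ✓
(red_phase, blue_phase): red_phase contains blue_phase ✓
(red_phase, gold_phase): red_phase contains gold_phase ✓
(red_phase, green_phase): red_phase contains green_phase ✓
(violet_phase, gold_phase): violet_phase contains gold_phase ✓
Count: 10.

10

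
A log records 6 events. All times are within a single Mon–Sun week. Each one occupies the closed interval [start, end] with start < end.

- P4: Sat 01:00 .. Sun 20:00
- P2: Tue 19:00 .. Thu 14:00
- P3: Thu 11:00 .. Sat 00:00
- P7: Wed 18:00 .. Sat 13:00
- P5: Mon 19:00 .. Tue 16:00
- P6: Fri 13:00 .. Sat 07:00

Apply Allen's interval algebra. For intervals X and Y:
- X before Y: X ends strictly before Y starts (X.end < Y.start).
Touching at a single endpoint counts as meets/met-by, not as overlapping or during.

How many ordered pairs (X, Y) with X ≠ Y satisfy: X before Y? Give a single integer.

Checking all 30 ordered pairs for relation 'before'; matching pairs in alphabetical order:
(P2, P4): P2 before P4 ✓
(P2, P6): P2 before P6 ✓
(P3, P4): P3 before P4 ✓
(P5, P2): P5 before P2 ✓
(P5, P3): P5 before P3 ✓
(P5, P4): P5 before P4 ✓
(P5, P6): P5 before P6 ✓
(P5, P7): P5 before P7 ✓
Count: 8.

8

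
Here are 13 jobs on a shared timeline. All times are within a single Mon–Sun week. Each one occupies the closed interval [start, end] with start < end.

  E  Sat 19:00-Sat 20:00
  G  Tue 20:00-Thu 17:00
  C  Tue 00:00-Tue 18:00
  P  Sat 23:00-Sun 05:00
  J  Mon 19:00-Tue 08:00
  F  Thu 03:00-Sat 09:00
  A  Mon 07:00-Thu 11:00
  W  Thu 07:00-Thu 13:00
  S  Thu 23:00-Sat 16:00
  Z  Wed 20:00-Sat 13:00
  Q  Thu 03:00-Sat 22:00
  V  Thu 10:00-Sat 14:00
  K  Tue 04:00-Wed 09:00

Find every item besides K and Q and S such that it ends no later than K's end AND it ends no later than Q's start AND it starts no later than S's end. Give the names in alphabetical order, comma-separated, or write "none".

C, J

Conditions: its end is no later than K's end (X.end <= Wed 09:00) AND its end is no later than Q's start (X.end <= Thu 03:00) AND its start is no later than S's end (X.start <= Sat 16:00).
A: end Thu 11:00 <= Wed 09:00? ✗; end Thu 11:00 <= Thu 03:00? ✗; start Mon 07:00 <= Sat 16:00? ✓ → no.
C: end Tue 18:00 <= Wed 09:00? ✓; end Tue 18:00 <= Thu 03:00? ✓; start Tue 00:00 <= Sat 16:00? ✓ → yes.
E: end Sat 20:00 <= Wed 09:00? ✗; end Sat 20:00 <= Thu 03:00? ✗; start Sat 19:00 <= Sat 16:00? ✗ → no.
F: end Sat 09:00 <= Wed 09:00? ✗; end Sat 09:00 <= Thu 03:00? ✗; start Thu 03:00 <= Sat 16:00? ✓ → no.
G: end Thu 17:00 <= Wed 09:00? ✗; end Thu 17:00 <= Thu 03:00? ✗; start Tue 20:00 <= Sat 16:00? ✓ → no.
J: end Tue 08:00 <= Wed 09:00? ✓; end Tue 08:00 <= Thu 03:00? ✓; start Mon 19:00 <= Sat 16:00? ✓ → yes.
P: end Sun 05:00 <= Wed 09:00? ✗; end Sun 05:00 <= Thu 03:00? ✗; start Sat 23:00 <= Sat 16:00? ✗ → no.
V: end Sat 14:00 <= Wed 09:00? ✗; end Sat 14:00 <= Thu 03:00? ✗; start Thu 10:00 <= Sat 16:00? ✓ → no.
W: end Thu 13:00 <= Wed 09:00? ✗; end Thu 13:00 <= Thu 03:00? ✗; start Thu 07:00 <= Sat 16:00? ✓ → no.
Z: end Sat 13:00 <= Wed 09:00? ✗; end Sat 13:00 <= Thu 03:00? ✗; start Wed 20:00 <= Sat 16:00? ✓ → no.
Result: C, J.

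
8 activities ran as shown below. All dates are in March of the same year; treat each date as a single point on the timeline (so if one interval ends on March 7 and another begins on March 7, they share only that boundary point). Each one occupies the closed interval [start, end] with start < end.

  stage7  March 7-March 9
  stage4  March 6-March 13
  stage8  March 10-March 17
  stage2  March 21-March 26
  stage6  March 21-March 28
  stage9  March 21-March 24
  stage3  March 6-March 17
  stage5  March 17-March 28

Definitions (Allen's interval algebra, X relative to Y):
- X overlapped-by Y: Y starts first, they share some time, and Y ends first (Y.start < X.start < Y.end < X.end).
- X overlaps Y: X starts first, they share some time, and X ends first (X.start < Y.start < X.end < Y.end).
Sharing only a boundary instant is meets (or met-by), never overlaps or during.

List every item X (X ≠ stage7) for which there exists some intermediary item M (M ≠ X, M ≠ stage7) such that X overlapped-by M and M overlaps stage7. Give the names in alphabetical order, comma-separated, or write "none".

Target stage7 = [March 7, March 9].
Intermediaries M with M overlaps stage7: none.
Union: none.

none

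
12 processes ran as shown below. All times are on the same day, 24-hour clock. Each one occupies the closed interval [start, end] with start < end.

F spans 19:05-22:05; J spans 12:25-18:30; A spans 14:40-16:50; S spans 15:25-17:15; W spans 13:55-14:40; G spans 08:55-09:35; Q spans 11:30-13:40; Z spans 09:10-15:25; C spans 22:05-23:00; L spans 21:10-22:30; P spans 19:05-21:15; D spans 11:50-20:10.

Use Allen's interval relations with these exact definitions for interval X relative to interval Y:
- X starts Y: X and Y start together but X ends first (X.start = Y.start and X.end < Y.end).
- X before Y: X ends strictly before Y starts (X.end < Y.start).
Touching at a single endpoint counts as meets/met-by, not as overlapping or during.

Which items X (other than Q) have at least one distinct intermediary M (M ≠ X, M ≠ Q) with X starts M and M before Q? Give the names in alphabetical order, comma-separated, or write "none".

Target Q = [11:30, 13:40].
Intermediaries M with M before Q: G.
Via G — items with X starts G: none.
Union: none.

none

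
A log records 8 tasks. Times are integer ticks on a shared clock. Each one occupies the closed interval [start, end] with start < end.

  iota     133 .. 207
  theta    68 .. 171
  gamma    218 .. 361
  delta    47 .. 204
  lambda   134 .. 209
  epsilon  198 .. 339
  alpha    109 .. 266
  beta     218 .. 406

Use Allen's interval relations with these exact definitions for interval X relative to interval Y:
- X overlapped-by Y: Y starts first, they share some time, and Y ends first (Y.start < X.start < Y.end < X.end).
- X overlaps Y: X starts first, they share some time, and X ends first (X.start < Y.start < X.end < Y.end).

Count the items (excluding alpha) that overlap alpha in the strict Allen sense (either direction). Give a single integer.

Target alpha = [109, 266].
beta [218, 406] → overlapped-by → counts.
delta [47, 204] → overlaps → counts.
epsilon [198, 339] → overlapped-by → counts.
gamma [218, 361] → overlapped-by → counts.
iota [133, 207] → during → no.
lambda [134, 209] → during → no.
theta [68, 171] → overlaps → counts.
Total: 5.

5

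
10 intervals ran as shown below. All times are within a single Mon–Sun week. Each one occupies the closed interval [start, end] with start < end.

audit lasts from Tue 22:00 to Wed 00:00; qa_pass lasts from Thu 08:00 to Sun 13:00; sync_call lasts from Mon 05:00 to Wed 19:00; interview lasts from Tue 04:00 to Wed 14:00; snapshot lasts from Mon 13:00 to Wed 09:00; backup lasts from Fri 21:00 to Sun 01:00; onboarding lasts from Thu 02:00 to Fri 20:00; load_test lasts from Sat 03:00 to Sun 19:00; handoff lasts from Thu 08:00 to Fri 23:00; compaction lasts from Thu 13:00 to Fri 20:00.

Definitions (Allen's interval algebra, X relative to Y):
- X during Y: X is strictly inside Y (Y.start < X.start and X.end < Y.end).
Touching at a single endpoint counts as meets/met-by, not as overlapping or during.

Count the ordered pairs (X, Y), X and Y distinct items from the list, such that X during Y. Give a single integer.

8

Checking all 90 ordered pairs for relation 'during'; matching pairs in alphabetical order:
(audit, interview): audit during interview ✓
(audit, snapshot): audit during snapshot ✓
(audit, sync_call): audit during sync_call ✓
(backup, qa_pass): backup during qa_pass ✓
(compaction, handoff): compaction during handoff ✓
(compaction, qa_pass): compaction during qa_pass ✓
(interview, sync_call): interview during sync_call ✓
(snapshot, sync_call): snapshot during sync_call ✓
Count: 8.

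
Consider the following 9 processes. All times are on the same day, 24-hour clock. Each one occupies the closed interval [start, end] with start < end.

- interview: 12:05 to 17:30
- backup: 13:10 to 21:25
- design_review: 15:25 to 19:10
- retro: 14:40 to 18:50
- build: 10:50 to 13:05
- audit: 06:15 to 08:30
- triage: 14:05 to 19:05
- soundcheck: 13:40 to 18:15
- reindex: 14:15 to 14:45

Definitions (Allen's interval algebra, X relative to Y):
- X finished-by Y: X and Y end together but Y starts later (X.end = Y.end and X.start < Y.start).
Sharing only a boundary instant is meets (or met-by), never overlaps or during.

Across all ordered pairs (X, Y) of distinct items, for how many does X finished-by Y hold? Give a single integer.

Checking all 72 ordered pairs for relation 'finished-by'; matching pairs in alphabetical order:
No pair satisfies it.
Count: 0.

0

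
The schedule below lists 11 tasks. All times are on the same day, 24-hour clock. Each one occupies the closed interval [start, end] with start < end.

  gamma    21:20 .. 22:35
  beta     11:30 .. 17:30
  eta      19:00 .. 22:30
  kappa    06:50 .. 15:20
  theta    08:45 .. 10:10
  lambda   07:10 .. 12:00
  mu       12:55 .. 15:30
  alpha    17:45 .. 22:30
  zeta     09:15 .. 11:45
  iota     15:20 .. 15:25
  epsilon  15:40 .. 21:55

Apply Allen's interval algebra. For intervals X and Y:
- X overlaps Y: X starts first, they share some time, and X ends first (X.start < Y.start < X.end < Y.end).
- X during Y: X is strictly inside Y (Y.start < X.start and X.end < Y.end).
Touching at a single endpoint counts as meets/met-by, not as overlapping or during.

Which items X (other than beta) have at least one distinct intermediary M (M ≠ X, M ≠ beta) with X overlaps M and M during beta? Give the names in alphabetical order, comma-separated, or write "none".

Target beta = [11:30, 17:30].
Intermediaries M with M during beta: iota, mu.
Via iota — items with X overlaps iota: none.
Via mu — items with X overlaps mu: kappa.
Union: kappa.

kappa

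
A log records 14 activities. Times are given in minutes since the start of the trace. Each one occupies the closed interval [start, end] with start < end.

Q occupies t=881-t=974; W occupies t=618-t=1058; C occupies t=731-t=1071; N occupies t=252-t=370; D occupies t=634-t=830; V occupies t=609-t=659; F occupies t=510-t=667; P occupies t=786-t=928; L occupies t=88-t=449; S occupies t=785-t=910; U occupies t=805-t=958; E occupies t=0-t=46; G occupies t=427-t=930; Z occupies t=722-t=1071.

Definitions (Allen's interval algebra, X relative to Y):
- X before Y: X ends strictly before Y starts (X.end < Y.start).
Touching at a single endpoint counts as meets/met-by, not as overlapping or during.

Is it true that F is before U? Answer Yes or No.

Yes

F = [t=510, t=667], U = [t=805, t=958].
Actual relation of F to U: before.
Asked whether 'before' holds → Yes.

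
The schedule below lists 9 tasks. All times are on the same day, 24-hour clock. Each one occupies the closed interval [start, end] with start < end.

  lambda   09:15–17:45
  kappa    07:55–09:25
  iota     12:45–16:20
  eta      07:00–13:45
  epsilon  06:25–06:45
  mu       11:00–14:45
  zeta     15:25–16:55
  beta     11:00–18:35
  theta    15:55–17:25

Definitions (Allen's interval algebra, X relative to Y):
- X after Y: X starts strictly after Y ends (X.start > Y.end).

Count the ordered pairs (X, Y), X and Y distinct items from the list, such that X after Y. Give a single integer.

Checking all 72 ordered pairs for relation 'after'; matching pairs in alphabetical order:
(beta, epsilon): beta after epsilon ✓
(beta, kappa): beta after kappa ✓
(eta, epsilon): eta after epsilon ✓
(iota, epsilon): iota after epsilon ✓
(iota, kappa): iota after kappa ✓
(kappa, epsilon): kappa after epsilon ✓
(lambda, epsilon): lambda after epsilon ✓
(mu, epsilon): mu after epsilon ✓
(mu, kappa): mu after kappa ✓
(theta, epsilon): theta after epsilon ✓
(theta, eta): theta after eta ✓
(theta, kappa): theta after kappa ✓
(theta, mu): theta after mu ✓
(zeta, epsilon): zeta after epsilon ✓
(zeta, eta): zeta after eta ✓
(zeta, kappa): zeta after kappa ✓
(zeta, mu): zeta after mu ✓
Count: 17.

17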